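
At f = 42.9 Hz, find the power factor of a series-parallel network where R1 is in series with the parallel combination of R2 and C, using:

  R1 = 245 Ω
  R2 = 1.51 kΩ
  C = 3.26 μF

Step 1 — Angular frequency: ω = 2π·f = 2π·42.9 = 269.5 rad/s.
Step 2 — Component impedances:
  R1: Z = R = 245 Ω
  R2: Z = R = 1510 Ω
  C: Z = 1/(jωC) = -j/(ω·C) = 0 - j1138 Ω
Step 3 — Parallel branch: R2 || C = 1/(1/R2 + 1/C) = 547 - j725.8 Ω.
Step 4 — Series with R1: Z_total = R1 + (R2 || C) = 792 - j725.8 Ω = 1074∠-42.5° Ω.
Step 5 — Power factor: PF = cos(φ) = Re(Z)/|Z| = 791.98/1074.24 = 0.7372.
Step 6 — Type: Im(Z) = -725.8 ⇒ leading (phase φ = -42.5°).

PF = 0.7372 (leading, φ = -42.5°)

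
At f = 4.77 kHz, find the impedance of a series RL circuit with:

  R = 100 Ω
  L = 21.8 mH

Step 1 — Angular frequency: ω = 2π·f = 2π·4770 = 2.997e+04 rad/s.
Step 2 — Component impedances:
  R: Z = R = 100 Ω
  L: Z = jωL = j·2.997e+04·0.0218 = 0 + j653.4 Ω
Step 3 — Series combination: Z_total = R + L = 100 + j653.4 Ω = 661∠81.3° Ω.

Z = 100 + j653.4 Ω = 661∠81.3° Ω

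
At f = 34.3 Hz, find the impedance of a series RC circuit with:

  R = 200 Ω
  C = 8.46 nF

Step 1 — Angular frequency: ω = 2π·f = 2π·34.3 = 215.5 rad/s.
Step 2 — Component impedances:
  R: Z = R = 200 Ω
  C: Z = 1/(jωC) = -j/(ω·C) = 0 - j5.485e+05 Ω
Step 3 — Series combination: Z_total = R + C = 200 - j5.485e+05 Ω = 5.485e+05∠-90.0° Ω.

Z = 200 - j5.485e+05 Ω = 5.485e+05∠-90.0° Ω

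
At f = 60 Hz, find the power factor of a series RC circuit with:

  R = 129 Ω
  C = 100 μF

Step 1 — Angular frequency: ω = 2π·f = 2π·60 = 377 rad/s.
Step 2 — Component impedances:
  R: Z = R = 129 Ω
  C: Z = 1/(jωC) = -j/(ω·C) = 0 - j26.53 Ω
Step 3 — Series combination: Z_total = R + C = 129 - j26.53 Ω = 131.7∠-11.6° Ω.
Step 4 — Power factor: PF = cos(φ) = Re(Z)/|Z| = 129/131.7 = 0.9795.
Step 5 — Type: Im(Z) = -26.53 ⇒ leading (phase φ = -11.6°).

PF = 0.9795 (leading, φ = -11.6°)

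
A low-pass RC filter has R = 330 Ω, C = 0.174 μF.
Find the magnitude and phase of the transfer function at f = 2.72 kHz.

Step 1 — Angular frequency: ω = 2π·2720 = 1.709e+04 rad/s.
Step 2 — Transfer function: H(jω) = 1/(1 + jωRC).
Step 3 — Denominator: 1 + jωRC = 1 + j·1.709e+04·330·1.74e-07 = 1 + j0.9813.
Step 4 — H = 0.5094 - j0.4999.
Step 5 — Magnitude: |H| = 0.7137 (-2.9 dB); phase: φ = -44.5°.

|H| = 0.7137 (-2.9 dB), φ = -44.5°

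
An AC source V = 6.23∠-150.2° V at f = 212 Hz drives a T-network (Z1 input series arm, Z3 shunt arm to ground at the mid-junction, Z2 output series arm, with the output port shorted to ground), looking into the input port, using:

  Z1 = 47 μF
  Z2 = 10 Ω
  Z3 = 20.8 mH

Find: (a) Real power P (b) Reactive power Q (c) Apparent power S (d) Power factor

Step 1 — Angular frequency: ω = 2π·f = 2π·212 = 1332 rad/s.
Step 2 — Component impedances:
  Z1: Z = 1/(jωC) = -j/(ω·C) = 0 - j15.97 Ω
  Z2: Z = R = 10 Ω
  Z3: Z = jωL = j·1332·0.0208 = 0 + j27.71 Ω
Step 3 — With the output port shorted to ground, the output series arm Z2 runs from the junction to ground; the shunt arm Z3 also runs from the junction to ground. They appear in parallel: Z3 || Z2 = 8.847 + j3.193 Ω.
Step 4 — Series with input arm Z1: Z_in = Z1 + (Z3 || Z2) = 8.847 - j12.78 Ω = 15.54∠-55.3° Ω.
Step 5 — Source phasor: V = 6.23∠-150.2° V = -5.406 - j3.096 V.
Step 6 — Current: I = V / Z = -0.0342 - j0.3994 A = 0.4008∠-94.9° A.
Step 7 — Complex power: S = V·I* = 1.421 - j2.053 VA.
Step 8 — Real power: P = Re(S) = 1.421 W.
Step 9 — Reactive power: Q = Im(S) = -2.053 VAR.
Step 10 — Apparent power: |S| = 2.497 VA.
Step 11 — Power factor: PF = P/|S| = 0.5692 (leading).

(a) P = 1.421 W  (b) Q = -2.053 VAR  (c) S = 2.497 VA  (d) PF = 0.5692 (leading)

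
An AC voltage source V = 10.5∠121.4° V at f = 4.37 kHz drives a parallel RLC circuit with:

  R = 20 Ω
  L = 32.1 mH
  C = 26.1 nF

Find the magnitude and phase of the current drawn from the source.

Step 1 — Angular frequency: ω = 2π·f = 2π·4370 = 2.746e+04 rad/s.
Step 2 — Component impedances:
  R: Z = R = 20 Ω
  L: Z = jωL = j·2.746e+04·0.0321 = 0 + j881.4 Ω
  C: Z = 1/(jωC) = -j/(ω·C) = 0 - j1395 Ω
Step 3 — Parallel combination: 1/Z_total = 1/R + 1/L + 1/C; Z_total = 20 + j0.1672 Ω = 20∠0.5° Ω.
Step 4 — Source phasor: V = 10.5∠121.4° V = -5.471 + j8.962 V.
Step 5 — Ohm's law: I = V / Z_total = (-5.471 + j8.962) / (20 + j0.1672) = -0.2698 + j0.4504 A.
Step 6 — Convert to polar: |I| = 0.525 A, ∠I = 120.9°.

I = 0.525∠120.9° A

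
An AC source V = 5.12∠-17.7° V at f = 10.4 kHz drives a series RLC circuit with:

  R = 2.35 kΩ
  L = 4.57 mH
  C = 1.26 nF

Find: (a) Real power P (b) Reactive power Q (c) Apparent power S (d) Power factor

Step 1 — Angular frequency: ω = 2π·f = 2π·1.04e+04 = 6.535e+04 rad/s.
Step 2 — Component impedances:
  R: Z = R = 2350 Ω
  L: Z = jωL = j·6.535e+04·0.00457 = 0 + j298.6 Ω
  C: Z = 1/(jωC) = -j/(ω·C) = 0 - j1.215e+04 Ω
Step 3 — Series combination: Z_total = R + L + C = 2350 - j1.185e+04 Ω = 1.208e+04∠-78.8° Ω.
Step 4 — Source phasor: V = 5.12∠-17.7° V = 4.878 - j1.557 V.
Step 5 — Current: I = V / Z = 0.000205 + j0.0003711 A = 0.0004239∠61.1° A.
Step 6 — Complex power: S = V·I* = 0.0004223 - j0.002129 VA.
Step 7 — Real power: P = Re(S) = 0.0004223 W.
Step 8 — Reactive power: Q = Im(S) = -0.002129 VAR.
Step 9 — Apparent power: |S| = 0.00217 VA.
Step 10 — Power factor: PF = P/|S| = 0.1946 (leading).

(a) P = 0.0004223 W  (b) Q = -0.002129 VAR  (c) S = 0.00217 VA  (d) PF = 0.1946 (leading)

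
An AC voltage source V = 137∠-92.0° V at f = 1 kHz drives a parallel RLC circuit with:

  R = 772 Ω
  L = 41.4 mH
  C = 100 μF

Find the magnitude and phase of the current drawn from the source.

Step 1 — Angular frequency: ω = 2π·f = 2π·1000 = 6283 rad/s.
Step 2 — Component impedances:
  R: Z = R = 772 Ω
  L: Z = jωL = j·6283·0.0414 = 0 + j260.1 Ω
  C: Z = 1/(jωC) = -j/(ω·C) = 0 - j1.592 Ω
Step 3 — Parallel combination: 1/Z_total = 1/R + 1/L + 1/C; Z_total = 0.003322 - j1.601 Ω = 1.601∠-89.9° Ω.
Step 4 — Source phasor: V = 137∠-92.0° V = -4.781 - j136.9 V.
Step 5 — Ohm's law: I = V / Z_total = (-4.781 - j136.9) / (0.003322 - j1.601) = 85.49 - j3.163 A.
Step 6 — Convert to polar: |I| = 85.55 A, ∠I = -2.1°.

I = 85.55∠-2.1° A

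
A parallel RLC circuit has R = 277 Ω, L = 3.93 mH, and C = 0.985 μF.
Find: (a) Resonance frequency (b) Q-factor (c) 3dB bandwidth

Step 1 — Resonance: ω₀ = 1/√(LC) = 1/√(0.00393·9.85e-07) = 1.607e+04 rad/s.
Step 2 — f₀ = ω₀/(2π) = 2558 Hz.
Step 3 — Parallel Q: Q = R/(ω₀L) = 277/(1.607e+04·0.00393) = 4.385.
Step 4 — Bandwidth: Δω = ω₀/Q = 3665 rad/s; BW = Δω/(2π) = 583.3 Hz.

(a) f₀ = 2558 Hz  (b) Q = 4.385  (c) BW = 583.3 Hz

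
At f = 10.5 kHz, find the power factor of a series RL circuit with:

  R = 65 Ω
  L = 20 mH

Step 1 — Angular frequency: ω = 2π·f = 2π·1.05e+04 = 6.597e+04 rad/s.
Step 2 — Component impedances:
  R: Z = R = 65 Ω
  L: Z = jωL = j·6.597e+04·0.02 = 0 + j1319 Ω
Step 3 — Series combination: Z_total = R + L = 65 + j1319 Ω = 1321∠87.2° Ω.
Step 4 — Power factor: PF = cos(φ) = Re(Z)/|Z| = 65/1321.1 = 0.0492.
Step 5 — Type: Im(Z) = 1319 ⇒ lagging (phase φ = 87.2°).

PF = 0.0492 (lagging, φ = 87.2°)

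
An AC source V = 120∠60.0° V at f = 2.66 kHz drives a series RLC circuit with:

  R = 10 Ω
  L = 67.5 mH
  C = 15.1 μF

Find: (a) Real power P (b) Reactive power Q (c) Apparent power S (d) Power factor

Step 1 — Angular frequency: ω = 2π·f = 2π·2660 = 1.671e+04 rad/s.
Step 2 — Component impedances:
  R: Z = R = 10 Ω
  L: Z = jωL = j·1.671e+04·0.0675 = 0 + j1128 Ω
  C: Z = 1/(jωC) = -j/(ω·C) = 0 - j3.962 Ω
Step 3 — Series combination: Z_total = R + L + C = 10 + j1124 Ω = 1124∠89.5° Ω.
Step 4 — Source phasor: V = 120∠60.0° V = 60 + j103.9 V.
Step 5 — Current: I = V / Z = 0.09291 - j0.05255 A = 0.1067∠-29.5° A.
Step 6 — Complex power: S = V·I* = 0.1139 + j12.81 VA.
Step 7 — Real power: P = Re(S) = 0.1139 W.
Step 8 — Reactive power: Q = Im(S) = 12.81 VAR.
Step 9 — Apparent power: |S| = 12.81 VA.
Step 10 — Power factor: PF = P/|S| = 0.008895 (lagging).

(a) P = 0.1139 W  (b) Q = 12.81 VAR  (c) S = 12.81 VA  (d) PF = 0.008895 (lagging)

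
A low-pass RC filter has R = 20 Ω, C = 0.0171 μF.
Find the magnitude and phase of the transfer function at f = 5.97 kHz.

Step 1 — Angular frequency: ω = 2π·5970 = 3.751e+04 rad/s.
Step 2 — Transfer function: H(jω) = 1/(1 + jωRC).
Step 3 — Denominator: 1 + jωRC = 1 + j·3.751e+04·20·1.71e-08 = 1 + j0.01283.
Step 4 — H = 0.9998 - j0.01283.
Step 5 — Magnitude: |H| = 0.9999 (-0.0 dB); phase: φ = -0.7°.

|H| = 0.9999 (-0.0 dB), φ = -0.7°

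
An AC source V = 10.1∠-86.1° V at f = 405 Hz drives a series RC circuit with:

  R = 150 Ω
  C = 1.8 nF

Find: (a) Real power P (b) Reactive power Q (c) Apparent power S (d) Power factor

Step 1 — Angular frequency: ω = 2π·f = 2π·405 = 2545 rad/s.
Step 2 — Component impedances:
  R: Z = R = 150 Ω
  C: Z = 1/(jωC) = -j/(ω·C) = 0 - j2.183e+05 Ω
Step 3 — Series combination: Z_total = R + C = 150 - j2.183e+05 Ω = 2.183e+05∠-90.0° Ω.
Step 4 — Source phasor: V = 10.1∠-86.1° V = 0.687 - j10.08 V.
Step 5 — Current: I = V / Z = 4.616e-05 + j3.115e-06 A = 4.626e-05∠3.9° A.
Step 6 — Complex power: S = V·I* = 3.21e-07 - j0.0004673 VA.
Step 7 — Real power: P = Re(S) = 3.21e-07 W.
Step 8 — Reactive power: Q = Im(S) = -0.0004673 VAR.
Step 9 — Apparent power: |S| = 0.0004673 VA.
Step 10 — Power factor: PF = P/|S| = 0.0006871 (leading).

(a) P = 3.21e-07 W  (b) Q = -0.0004673 VAR  (c) S = 0.0004673 VA  (d) PF = 0.0006871 (leading)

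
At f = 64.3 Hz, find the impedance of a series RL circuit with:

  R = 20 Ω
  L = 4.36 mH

Step 1 — Angular frequency: ω = 2π·f = 2π·64.3 = 404 rad/s.
Step 2 — Component impedances:
  R: Z = R = 20 Ω
  L: Z = jωL = j·404·0.00436 = 0 + j1.761 Ω
Step 3 — Series combination: Z_total = R + L = 20 + j1.761 Ω = 20.08∠5.0° Ω.

Z = 20 + j1.761 Ω = 20.08∠5.0° Ω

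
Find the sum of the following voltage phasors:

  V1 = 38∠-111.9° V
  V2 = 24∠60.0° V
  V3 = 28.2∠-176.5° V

Step 1 — Convert each phasor to rectangular form:
  V1 = 38·(cos(-111.9°) + j·sin(-111.9°)) = -14.17 - j35.26 V
  V2 = 24·(cos(60.0°) + j·sin(60.0°)) = 12 + j20.78 V
  V3 = 28.2·(cos(-176.5°) + j·sin(-176.5°)) = -28.15 - j1.722 V
Step 2 — Sum components: V_total = -30.32 - j16.19 V.
Step 3 — Convert to polar: |V_total| = 34.37 V, ∠V_total = -151.9°.

V_total = 34.37∠-151.9° V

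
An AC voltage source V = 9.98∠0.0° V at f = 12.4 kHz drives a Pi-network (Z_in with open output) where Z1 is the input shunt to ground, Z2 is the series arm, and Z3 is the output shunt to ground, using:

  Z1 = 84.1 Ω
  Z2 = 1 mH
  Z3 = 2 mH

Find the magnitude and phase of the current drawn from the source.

Step 1 — Angular frequency: ω = 2π·f = 2π·1.24e+04 = 7.791e+04 rad/s.
Step 2 — Component impedances:
  Z1: Z = R = 84.1 Ω
  Z2: Z = jωL = j·7.791e+04·0.001 = 0 + j77.91 Ω
  Z3: Z = jωL = j·7.791e+04·0.002 = 0 + j155.8 Ω
Step 3 — With open output, the series arm Z2 and the output shunt Z3 appear in series to ground: Z2 + Z3 = 0 + j233.7 Ω.
Step 4 — Parallel with input shunt Z1: Z_in = Z1 || (Z2 + Z3) = 74.46 + j26.79 Ω = 79.13∠19.8° Ω.
Step 5 — Source phasor: V = 9.98∠0.0° V = 9.98 V.
Step 6 — Ohm's law: I = V / Z_total = (9.98) / (74.46 + j26.79) = 0.1187 - j0.0427 A.
Step 7 — Convert to polar: |I| = 0.1261 A, ∠I = -19.8°.

I = 0.1261∠-19.8° A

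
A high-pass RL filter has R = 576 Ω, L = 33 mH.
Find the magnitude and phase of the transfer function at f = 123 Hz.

Step 1 — Angular frequency: ω = 2π·123 = 772.8 rad/s.
Step 2 — Transfer function: H(jω) = jωL/(R + jωL).
Step 3 — Numerator jωL = j·25.5; denominator R + jωL = 576 + j25.5.
Step 4 — H = 0.001957 + j0.04419.
Step 5 — Magnitude: |H| = 0.04423 (-27.1 dB); phase: φ = 87.5°.

|H| = 0.04423 (-27.1 dB), φ = 87.5°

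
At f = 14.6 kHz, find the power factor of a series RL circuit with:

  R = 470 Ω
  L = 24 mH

Step 1 — Angular frequency: ω = 2π·f = 2π·1.46e+04 = 9.173e+04 rad/s.
Step 2 — Component impedances:
  R: Z = R = 470 Ω
  L: Z = jωL = j·9.173e+04·0.024 = 0 + j2202 Ω
Step 3 — Series combination: Z_total = R + L = 470 + j2202 Ω = 2251∠77.9° Ω.
Step 4 — Power factor: PF = cos(φ) = Re(Z)/|Z| = 470/2251 = 0.2088.
Step 5 — Type: Im(Z) = 2202 ⇒ lagging (phase φ = 77.9°).

PF = 0.2088 (lagging, φ = 77.9°)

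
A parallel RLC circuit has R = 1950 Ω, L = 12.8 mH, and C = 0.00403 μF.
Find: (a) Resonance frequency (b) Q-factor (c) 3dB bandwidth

Step 1 — Resonance: ω₀ = 1/√(LC) = 1/√(0.0128·4.03e-09) = 1.392e+05 rad/s.
Step 2 — f₀ = ω₀/(2π) = 2.216e+04 Hz.
Step 3 — Parallel Q: Q = R/(ω₀L) = 1950/(1.392e+05·0.0128) = 1.094.
Step 4 — Bandwidth: Δω = ω₀/Q = 1.273e+05 rad/s; BW = Δω/(2π) = 2.025e+04 Hz.

(a) f₀ = 2.216e+04 Hz  (b) Q = 1.094  (c) BW = 2.025e+04 Hz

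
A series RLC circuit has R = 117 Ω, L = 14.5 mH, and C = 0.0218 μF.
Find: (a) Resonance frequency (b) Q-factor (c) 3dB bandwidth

Step 1 — Resonance: ω₀ = 1/√(LC) = 1/√(0.0145·2.18e-08) = 5.625e+04 rad/s.
Step 2 — f₀ = ω₀/(2π) = 8952 Hz.
Step 3 — Series Q: Q = ω₀L/R = 5.625e+04·0.0145/117 = 6.971.
Step 4 — Bandwidth: Δω = ω₀/Q = 8069 rad/s; BW = Δω/(2π) = 1284 Hz.

(a) f₀ = 8952 Hz  (b) Q = 6.971  (c) BW = 1284 Hz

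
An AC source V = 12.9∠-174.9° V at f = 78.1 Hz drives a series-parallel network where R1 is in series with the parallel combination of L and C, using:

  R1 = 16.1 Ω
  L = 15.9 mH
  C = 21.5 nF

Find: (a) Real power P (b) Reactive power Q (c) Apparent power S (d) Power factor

Step 1 — Angular frequency: ω = 2π·f = 2π·78.1 = 490.7 rad/s.
Step 2 — Component impedances:
  R1: Z = R = 16.1 Ω
  L: Z = jωL = j·490.7·0.0159 = 0 + j7.802 Ω
  C: Z = 1/(jωC) = -j/(ω·C) = 0 - j9.478e+04 Ω
Step 3 — Parallel branch: L || C = 1/(1/L + 1/C) = 0 + j7.803 Ω.
Step 4 — Series with R1: Z_total = R1 + (L || C) = 16.1 + j7.803 Ω = 17.89∠25.9° Ω.
Step 5 — Source phasor: V = 12.9∠-174.9° V = -12.85 - j1.147 V.
Step 6 — Current: I = V / Z = -0.6742 + j0.2555 A = 0.721∠159.2° A.
Step 7 — Complex power: S = V·I* = 8.37 + j4.057 VA.
Step 8 — Real power: P = Re(S) = 8.37 W.
Step 9 — Reactive power: Q = Im(S) = 4.057 VAR.
Step 10 — Apparent power: |S| = 9.301 VA.
Step 11 — Power factor: PF = P/|S| = 0.8999 (lagging).

(a) P = 8.37 W  (b) Q = 4.057 VAR  (c) S = 9.301 VA  (d) PF = 0.8999 (lagging)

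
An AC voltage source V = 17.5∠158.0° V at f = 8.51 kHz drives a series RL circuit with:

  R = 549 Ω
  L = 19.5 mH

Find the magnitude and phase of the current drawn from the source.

Step 1 — Angular frequency: ω = 2π·f = 2π·8510 = 5.347e+04 rad/s.
Step 2 — Component impedances:
  R: Z = R = 549 Ω
  L: Z = jωL = j·5.347e+04·0.0195 = 0 + j1043 Ω
Step 3 — Series combination: Z_total = R + L = 549 + j1043 Ω = 1178∠62.2° Ω.
Step 4 — Source phasor: V = 17.5∠158.0° V = -16.23 + j6.556 V.
Step 5 — Ohm's law: I = V / Z_total = (-16.23 + j6.556) / (549 + j1043) = -0.001493 + j0.01478 A.
Step 6 — Convert to polar: |I| = 0.01485 A, ∠I = 95.8°.

I = 0.01485∠95.8° A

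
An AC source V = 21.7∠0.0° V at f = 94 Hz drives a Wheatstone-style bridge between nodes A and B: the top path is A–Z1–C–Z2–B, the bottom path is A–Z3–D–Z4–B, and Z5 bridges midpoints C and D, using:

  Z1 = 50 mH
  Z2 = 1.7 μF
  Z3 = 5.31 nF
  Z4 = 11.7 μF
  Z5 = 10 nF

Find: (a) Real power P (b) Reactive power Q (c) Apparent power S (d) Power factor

Step 1 — Angular frequency: ω = 2π·f = 2π·94 = 590.6 rad/s.
Step 2 — Component impedances:
  Z1: Z = jωL = j·590.6·0.05 = 0 + j29.53 Ω
  Z2: Z = 1/(jωC) = -j/(ω·C) = 0 - j996 Ω
  Z3: Z = 1/(jωC) = -j/(ω·C) = 0 - j3.189e+05 Ω
  Z4: Z = 1/(jωC) = -j/(ω·C) = 0 - j144.7 Ω
  Z5: Z = 1/(jωC) = -j/(ω·C) = 0 - j1.693e+05 Ω
Step 3 — Bridge requires nodal analysis (the Z5 bridge couples midpoints C and D, so the two paths cannot be reduced to a simple series/parallel combination). Setting node B to ground and injecting 1 A at node A, the 3-node admittance system at A, C, D solves to V_A = Z_AB = 0 - j957.7 Ω = 957.7∠-90.0° Ω.
Step 4 — Source phasor: V = 21.7∠0.0° V = 21.7 V.
Step 5 — Current: I = V / Z = 0 + j0.02266 A = 0.02266∠90.0° A.
Step 6 — Complex power: S = V·I* = 0 - j0.4917 VA.
Step 7 — Real power: P = Re(S) = 0 W.
Step 8 — Reactive power: Q = Im(S) = -0.4917 VAR.
Step 9 — Apparent power: |S| = 0.4917 VA.
Step 10 — Power factor: PF = P/|S| = 0 (leading).

(a) P = 0 W  (b) Q = -0.4917 VAR  (c) S = 0.4917 VA  (d) PF = 0 (leading)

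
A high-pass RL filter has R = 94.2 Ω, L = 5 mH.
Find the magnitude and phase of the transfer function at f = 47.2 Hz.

Step 1 — Angular frequency: ω = 2π·47.2 = 296.6 rad/s.
Step 2 — Transfer function: H(jω) = jωL/(R + jωL).
Step 3 — Numerator jωL = j·1.483; denominator R + jωL = 94.2 + j1.483.
Step 4 — H = 0.0002477 + j0.01574.
Step 5 — Magnitude: |H| = 0.01574 (-36.1 dB); phase: φ = 89.1°.

|H| = 0.01574 (-36.1 dB), φ = 89.1°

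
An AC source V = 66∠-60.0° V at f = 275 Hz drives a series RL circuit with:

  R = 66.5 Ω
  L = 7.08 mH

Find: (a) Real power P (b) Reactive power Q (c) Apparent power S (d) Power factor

Step 1 — Angular frequency: ω = 2π·f = 2π·275 = 1728 rad/s.
Step 2 — Component impedances:
  R: Z = R = 66.5 Ω
  L: Z = jωL = j·1728·0.00708 = 0 + j12.23 Ω
Step 3 — Series combination: Z_total = R + L = 66.5 + j12.23 Ω = 67.62∠10.4° Ω.
Step 4 — Source phasor: V = 66∠-60.0° V = 33 - j57.16 V.
Step 5 — Current: I = V / Z = 0.3271 - j0.9197 A = 0.9761∠-70.4° A.
Step 6 — Complex power: S = V·I* = 63.36 + j11.66 VA.
Step 7 — Real power: P = Re(S) = 63.36 W.
Step 8 — Reactive power: Q = Im(S) = 11.66 VAR.
Step 9 — Apparent power: |S| = 64.42 VA.
Step 10 — Power factor: PF = P/|S| = 0.9835 (lagging).

(a) P = 63.36 W  (b) Q = 11.66 VAR  (c) S = 64.42 VA  (d) PF = 0.9835 (lagging)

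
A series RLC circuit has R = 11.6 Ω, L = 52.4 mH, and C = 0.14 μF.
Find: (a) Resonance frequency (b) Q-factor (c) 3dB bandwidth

Step 1 — Resonance condition Im(Z)=0 gives ω₀ = 1/√(LC).
Step 2 — ω₀ = 1/√(0.0524·1.4e-07) = 1.168e+04 rad/s.
Step 3 — f₀ = ω₀/(2π) = 1858 Hz.
Step 4 — Series Q: Q = ω₀L/R = 1.168e+04·0.0524/11.6 = 52.74.
Step 5 — 3dB bandwidth: Δω = ω₀/Q = 221.4 rad/s; BW = Δω/(2π) = 35.23 Hz.

(a) f₀ = 1858 Hz  (b) Q = 52.74  (c) BW = 35.23 Hz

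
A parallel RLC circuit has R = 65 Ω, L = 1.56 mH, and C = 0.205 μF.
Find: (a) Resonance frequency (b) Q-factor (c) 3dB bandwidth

Step 1 — Resonance: ω₀ = 1/√(LC) = 1/√(0.00156·2.05e-07) = 5.592e+04 rad/s.
Step 2 — f₀ = ω₀/(2π) = 8900 Hz.
Step 3 — Parallel Q: Q = R/(ω₀L) = 65/(5.592e+04·0.00156) = 0.7451.
Step 4 — Bandwidth: Δω = ω₀/Q = 7.505e+04 rad/s; BW = Δω/(2π) = 1.194e+04 Hz.

(a) f₀ = 8900 Hz  (b) Q = 0.7451  (c) BW = 1.194e+04 Hz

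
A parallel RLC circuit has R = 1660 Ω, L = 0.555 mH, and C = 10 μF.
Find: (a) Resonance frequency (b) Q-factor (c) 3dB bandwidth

Step 1 — Resonance: ω₀ = 1/√(LC) = 1/√(0.000555·1e-05) = 1.342e+04 rad/s.
Step 2 — f₀ = ω₀/(2π) = 2136 Hz.
Step 3 — Parallel Q: Q = R/(ω₀L) = 1660/(1.342e+04·0.000555) = 222.8.
Step 4 — Bandwidth: Δω = ω₀/Q = 60.24 rad/s; BW = Δω/(2π) = 9.588 Hz.

(a) f₀ = 2136 Hz  (b) Q = 222.8  (c) BW = 9.588 Hz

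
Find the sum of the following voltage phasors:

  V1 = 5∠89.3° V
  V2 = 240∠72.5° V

Step 1 — Convert each phasor to rectangular form:
  V1 = 5·(cos(89.3°) + j·sin(89.3°)) = 0.06109 + j5 V
  V2 = 240·(cos(72.5°) + j·sin(72.5°)) = 72.17 + j228.9 V
Step 2 — Sum components: V_total = 72.23 + j233.9 V.
Step 3 — Convert to polar: |V_total| = 244.8 V, ∠V_total = 72.8°.

V_total = 244.8∠72.8° V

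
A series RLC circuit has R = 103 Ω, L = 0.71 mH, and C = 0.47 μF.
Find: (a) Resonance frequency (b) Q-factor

Step 1 — Resonance condition Im(Z)=0 gives ω₀ = 1/√(LC).
Step 2 — ω₀ = 1/√(0.00071·4.7e-07) = 5.474e+04 rad/s.
Step 3 — f₀ = ω₀/(2π) = 8712 Hz.
Step 4 — Series Q: Q = ω₀L/R = 5.474e+04·0.00071/103 = 0.3773.

(a) f₀ = 8712 Hz  (b) Q = 0.3773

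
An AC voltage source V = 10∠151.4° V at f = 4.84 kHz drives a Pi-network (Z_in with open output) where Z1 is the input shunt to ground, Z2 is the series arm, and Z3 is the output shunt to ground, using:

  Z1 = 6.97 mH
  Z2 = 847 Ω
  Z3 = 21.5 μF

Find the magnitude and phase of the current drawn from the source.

Step 1 — Angular frequency: ω = 2π·f = 2π·4840 = 3.041e+04 rad/s.
Step 2 — Component impedances:
  Z1: Z = jωL = j·3.041e+04·0.00697 = 0 + j212 Ω
  Z2: Z = R = 847 Ω
  Z3: Z = 1/(jωC) = -j/(ω·C) = 0 - j1.529 Ω
Step 3 — With open output, the series arm Z2 and the output shunt Z3 appear in series to ground: Z2 + Z3 = 847 - j1.529 Ω.
Step 4 — Parallel with input shunt Z1: Z_in = Z1 || (Z2 + Z3) = 49.96 + j199.5 Ω = 205.7∠75.9° Ω.
Step 5 — Source phasor: V = 10∠151.4° V = -8.78 + j4.787 V.
Step 6 — Ohm's law: I = V / Z_total = (-8.78 + j4.787) / (49.96 + j199.5) = 0.01221 + j0.04705 A.
Step 7 — Convert to polar: |I| = 0.04861 A, ∠I = 75.5°.

I = 0.04861∠75.5° A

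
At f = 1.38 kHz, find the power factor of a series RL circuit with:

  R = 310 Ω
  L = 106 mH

Step 1 — Angular frequency: ω = 2π·f = 2π·1380 = 8671 rad/s.
Step 2 — Component impedances:
  R: Z = R = 310 Ω
  L: Z = jωL = j·8671·0.106 = 0 + j919.1 Ω
Step 3 — Series combination: Z_total = R + L = 310 + j919.1 Ω = 970∠71.4° Ω.
Step 4 — Power factor: PF = cos(φ) = Re(Z)/|Z| = 310/970 = 0.3196.
Step 5 — Type: Im(Z) = 919.1 ⇒ lagging (phase φ = 71.4°).

PF = 0.3196 (lagging, φ = 71.4°)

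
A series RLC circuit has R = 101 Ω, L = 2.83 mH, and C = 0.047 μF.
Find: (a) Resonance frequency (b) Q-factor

Step 1 — Resonance condition Im(Z)=0 gives ω₀ = 1/√(LC).
Step 2 — ω₀ = 1/√(0.00283·4.7e-08) = 8.671e+04 rad/s.
Step 3 — f₀ = ω₀/(2π) = 1.38e+04 Hz.
Step 4 — Series Q: Q = ω₀L/R = 8.671e+04·0.00283/101 = 2.43.

(a) f₀ = 1.38e+04 Hz  (b) Q = 2.43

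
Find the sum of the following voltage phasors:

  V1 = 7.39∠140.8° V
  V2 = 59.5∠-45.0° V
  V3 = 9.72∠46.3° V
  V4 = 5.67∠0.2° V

Step 1 — Convert each phasor to rectangular form:
  V1 = 7.39·(cos(140.8°) + j·sin(140.8°)) = -5.727 + j4.671 V
  V2 = 59.5·(cos(-45.0°) + j·sin(-45.0°)) = 42.07 - j42.07 V
  V3 = 9.72·(cos(46.3°) + j·sin(46.3°)) = 6.715 + j7.027 V
  V4 = 5.67·(cos(0.2°) + j·sin(0.2°)) = 5.67 + j0.01979 V
Step 2 — Sum components: V_total = 48.73 - j30.36 V.
Step 3 — Convert to polar: |V_total| = 57.41 V, ∠V_total = -31.9°.

V_total = 57.41∠-31.9° V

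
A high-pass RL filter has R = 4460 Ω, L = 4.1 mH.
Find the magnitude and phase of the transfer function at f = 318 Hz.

Step 1 — Angular frequency: ω = 2π·318 = 1998 rad/s.
Step 2 — Transfer function: H(jω) = jωL/(R + jωL).
Step 3 — Numerator jωL = j·8.192; denominator R + jωL = 4460 + j8.192.
Step 4 — H = 3.374e-06 + j0.001837.
Step 5 — Magnitude: |H| = 0.001837 (-54.7 dB); phase: φ = 89.9°.

|H| = 0.001837 (-54.7 dB), φ = 89.9°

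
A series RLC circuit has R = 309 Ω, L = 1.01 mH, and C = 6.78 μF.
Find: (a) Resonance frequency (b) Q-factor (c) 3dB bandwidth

Step 1 — Resonance condition Im(Z)=0 gives ω₀ = 1/√(LC).
Step 2 — ω₀ = 1/√(0.00101·6.78e-06) = 1.208e+04 rad/s.
Step 3 — f₀ = ω₀/(2π) = 1923 Hz.
Step 4 — Series Q: Q = ω₀L/R = 1.208e+04·0.00101/309 = 0.0395.
Step 5 — 3dB bandwidth: Δω = ω₀/Q = 3.059e+05 rad/s; BW = Δω/(2π) = 4.869e+04 Hz.

(a) f₀ = 1923 Hz  (b) Q = 0.0395  (c) BW = 4.869e+04 Hz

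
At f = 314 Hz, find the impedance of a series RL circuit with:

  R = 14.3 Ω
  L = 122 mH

Step 1 — Angular frequency: ω = 2π·f = 2π·314 = 1973 rad/s.
Step 2 — Component impedances:
  R: Z = R = 14.3 Ω
  L: Z = jωL = j·1973·0.122 = 0 + j240.7 Ω
Step 3 — Series combination: Z_total = R + L = 14.3 + j240.7 Ω = 241.1∠86.6° Ω.

Z = 14.3 + j240.7 Ω = 241.1∠86.6° Ω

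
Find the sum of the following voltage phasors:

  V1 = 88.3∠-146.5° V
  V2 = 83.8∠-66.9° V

Step 1 — Convert each phasor to rectangular form:
  V1 = 88.3·(cos(-146.5°) + j·sin(-146.5°)) = -73.63 - j48.74 V
  V2 = 83.8·(cos(-66.9°) + j·sin(-66.9°)) = 32.88 - j77.08 V
Step 2 — Sum components: V_total = -40.75 - j125.8 V.
Step 3 — Convert to polar: |V_total| = 132.3 V, ∠V_total = -107.9°.

V_total = 132.3∠-107.9° V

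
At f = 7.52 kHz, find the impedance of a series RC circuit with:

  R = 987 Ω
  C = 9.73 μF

Step 1 — Angular frequency: ω = 2π·f = 2π·7520 = 4.725e+04 rad/s.
Step 2 — Component impedances:
  R: Z = R = 987 Ω
  C: Z = 1/(jωC) = -j/(ω·C) = 0 - j2.175 Ω
Step 3 — Series combination: Z_total = R + C = 987 - j2.175 Ω = 987∠-0.1° Ω.

Z = 987 - j2.175 Ω = 987∠-0.1° Ω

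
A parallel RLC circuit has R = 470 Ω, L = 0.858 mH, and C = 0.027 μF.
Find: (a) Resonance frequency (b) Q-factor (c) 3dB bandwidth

Step 1 — Resonance: ω₀ = 1/√(LC) = 1/√(0.000858·2.7e-08) = 2.078e+05 rad/s.
Step 2 — f₀ = ω₀/(2π) = 3.307e+04 Hz.
Step 3 — Parallel Q: Q = R/(ω₀L) = 470/(2.078e+05·0.000858) = 2.637.
Step 4 — Bandwidth: Δω = ω₀/Q = 7.88e+04 rad/s; BW = Δω/(2π) = 1.254e+04 Hz.

(a) f₀ = 3.307e+04 Hz  (b) Q = 2.637  (c) BW = 1.254e+04 Hz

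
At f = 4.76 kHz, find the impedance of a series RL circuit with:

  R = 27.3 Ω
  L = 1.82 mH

Step 1 — Angular frequency: ω = 2π·f = 2π·4760 = 2.991e+04 rad/s.
Step 2 — Component impedances:
  R: Z = R = 27.3 Ω
  L: Z = jωL = j·2.991e+04·0.00182 = 0 + j54.43 Ω
Step 3 — Series combination: Z_total = R + L = 27.3 + j54.43 Ω = 60.89∠63.4° Ω.

Z = 27.3 + j54.43 Ω = 60.89∠63.4° Ω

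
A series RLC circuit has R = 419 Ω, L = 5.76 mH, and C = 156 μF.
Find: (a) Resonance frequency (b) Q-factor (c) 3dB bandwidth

Step 1 — Resonance: ω₀ = 1/√(LC) = 1/√(0.00576·0.000156) = 1055 rad/s.
Step 2 — f₀ = ω₀/(2π) = 167.9 Hz.
Step 3 — Series Q: Q = ω₀L/R = 1055·0.00576/419 = 0.0145.
Step 4 — Bandwidth: Δω = ω₀/Q = 7.274e+04 rad/s; BW = Δω/(2π) = 1.158e+04 Hz.

(a) f₀ = 167.9 Hz  (b) Q = 0.0145  (c) BW = 1.158e+04 Hz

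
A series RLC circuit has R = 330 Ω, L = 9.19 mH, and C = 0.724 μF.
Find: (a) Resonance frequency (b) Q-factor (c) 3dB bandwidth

Step 1 — Resonance: ω₀ = 1/√(LC) = 1/√(0.00919·7.24e-07) = 1.226e+04 rad/s.
Step 2 — f₀ = ω₀/(2π) = 1951 Hz.
Step 3 — Series Q: Q = ω₀L/R = 1.226e+04·0.00919/330 = 0.3414.
Step 4 — Bandwidth: Δω = ω₀/Q = 3.591e+04 rad/s; BW = Δω/(2π) = 5715 Hz.

(a) f₀ = 1951 Hz  (b) Q = 0.3414  (c) BW = 5715 Hz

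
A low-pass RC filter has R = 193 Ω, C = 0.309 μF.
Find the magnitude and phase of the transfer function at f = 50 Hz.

Step 1 — Angular frequency: ω = 2π·50 = 314.2 rad/s.
Step 2 — Transfer function: H(jω) = 1/(1 + jωRC).
Step 3 — Denominator: 1 + jωRC = 1 + j·314.2·193·3.09e-07 = 1 + j0.01874.
Step 4 — H = 0.9996 - j0.01873.
Step 5 — Magnitude: |H| = 0.9998 (-0.0 dB); phase: φ = -1.1°.

|H| = 0.9998 (-0.0 dB), φ = -1.1°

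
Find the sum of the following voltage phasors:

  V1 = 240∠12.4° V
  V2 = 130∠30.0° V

Step 1 — Convert each phasor to rectangular form:
  V1 = 240·(cos(12.4°) + j·sin(12.4°)) = 234.4 + j51.54 V
  V2 = 130·(cos(30.0°) + j·sin(30.0°)) = 112.6 + j65 V
Step 2 — Sum components: V_total = 347 + j116.5 V.
Step 3 — Convert to polar: |V_total| = 366 V, ∠V_total = 18.6°.

V_total = 366∠18.6° V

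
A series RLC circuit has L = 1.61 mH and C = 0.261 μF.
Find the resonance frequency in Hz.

Step 1 — Resonance condition Im(Z)=0 gives ω₀ = 1/√(LC).
Step 2 — ω₀ = 1/√(0.00161·2.61e-07) = 4.878e+04 rad/s.
Step 3 — f₀ = ω₀/(2π) = 7764 Hz.

f₀ = 7764 Hz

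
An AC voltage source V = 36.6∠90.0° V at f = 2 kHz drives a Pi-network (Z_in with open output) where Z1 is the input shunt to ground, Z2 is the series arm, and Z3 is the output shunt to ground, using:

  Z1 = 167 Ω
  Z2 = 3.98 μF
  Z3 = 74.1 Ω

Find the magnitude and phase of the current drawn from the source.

Step 1 — Angular frequency: ω = 2π·f = 2π·2000 = 1.257e+04 rad/s.
Step 2 — Component impedances:
  Z1: Z = R = 167 Ω
  Z2: Z = 1/(jωC) = -j/(ω·C) = 0 - j19.99 Ω
  Z3: Z = R = 74.1 Ω
Step 3 — With open output, the series arm Z2 and the output shunt Z3 appear in series to ground: Z2 + Z3 = 74.1 - j19.99 Ω.
Step 4 — Parallel with input shunt Z1: Z_in = Z1 || (Z2 + Z3) = 52.12 - j9.527 Ω = 52.98∠-10.4° Ω.
Step 5 — Source phasor: V = 36.6∠90.0° V = 0 + j36.6 V.
Step 6 — Ohm's law: I = V / Z_total = (0 + j36.6) / (52.12 - j9.527) = -0.1242 + j0.6796 A.
Step 7 — Convert to polar: |I| = 0.6908 A, ∠I = 100.4°.

I = 0.6908∠100.4° A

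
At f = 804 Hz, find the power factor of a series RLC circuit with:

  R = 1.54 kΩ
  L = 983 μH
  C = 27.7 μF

Step 1 — Angular frequency: ω = 2π·f = 2π·804 = 5052 rad/s.
Step 2 — Component impedances:
  R: Z = R = 1540 Ω
  L: Z = jωL = j·5052·0.000983 = 0 + j4.966 Ω
  C: Z = 1/(jωC) = -j/(ω·C) = 0 - j7.146 Ω
Step 3 — Series combination: Z_total = R + L + C = 1540 - j2.181 Ω = 1540∠-0.1° Ω.
Step 4 — Power factor: PF = cos(φ) = Re(Z)/|Z| = 1540/1540 = 1.
Step 5 — Type: Im(Z) = -2.181 ⇒ leading (phase φ = -0.1°).

PF = 1 (leading, φ = -0.1°)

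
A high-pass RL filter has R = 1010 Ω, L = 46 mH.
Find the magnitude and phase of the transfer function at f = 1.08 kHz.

Step 1 — Angular frequency: ω = 2π·1080 = 6786 rad/s.
Step 2 — Transfer function: H(jω) = jωL/(R + jωL).
Step 3 — Numerator jωL = j·312.1; denominator R + jωL = 1010 + j312.1.
Step 4 — H = 0.08719 + j0.2821.
Step 5 — Magnitude: |H| = 0.2953 (-10.6 dB); phase: φ = 72.8°.

|H| = 0.2953 (-10.6 dB), φ = 72.8°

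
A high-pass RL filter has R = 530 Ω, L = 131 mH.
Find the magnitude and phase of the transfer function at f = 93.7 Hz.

Step 1 — Angular frequency: ω = 2π·93.7 = 588.7 rad/s.
Step 2 — Transfer function: H(jω) = jωL/(R + jωL).
Step 3 — Numerator jωL = j·77.12; denominator R + jωL = 530 + j77.12.
Step 4 — H = 0.02074 + j0.1425.
Step 5 — Magnitude: |H| = 0.144 (-16.8 dB); phase: φ = 81.7°.

|H| = 0.144 (-16.8 dB), φ = 81.7°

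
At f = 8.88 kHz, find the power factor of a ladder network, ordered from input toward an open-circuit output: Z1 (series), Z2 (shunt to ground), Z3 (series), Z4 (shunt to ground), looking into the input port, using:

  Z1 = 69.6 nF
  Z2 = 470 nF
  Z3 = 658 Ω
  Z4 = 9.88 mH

Step 1 — Angular frequency: ω = 2π·f = 2π·8880 = 5.579e+04 rad/s.
Step 2 — Component impedances:
  Z1: Z = 1/(jωC) = -j/(ω·C) = 0 - j257.5 Ω
  Z2: Z = 1/(jωC) = -j/(ω·C) = 0 - j38.13 Ω
  Z3: Z = R = 658 Ω
  Z4: Z = jωL = j·5.579e+04·0.00988 = 0 + j551.3 Ω
Step 3 — Ladder network (open output): work backward from the far end, alternating series and parallel combinations. Z_in = 1.374 - j296.7 Ω = 296.7∠-89.7° Ω.
Step 4 — Power factor: PF = cos(φ) = Re(Z)/|Z| = 1.3743/296.72 = 0.004632.
Step 5 — Type: Im(Z) = -296.7 ⇒ leading (phase φ = -89.7°).

PF = 0.004632 (leading, φ = -89.7°)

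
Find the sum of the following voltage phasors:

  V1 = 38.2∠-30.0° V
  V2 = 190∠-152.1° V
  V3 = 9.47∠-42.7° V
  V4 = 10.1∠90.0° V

Step 1 — Convert each phasor to rectangular form:
  V1 = 38.2·(cos(-30.0°) + j·sin(-30.0°)) = 33.08 - j19.1 V
  V2 = 190·(cos(-152.1°) + j·sin(-152.1°)) = -167.9 - j88.91 V
  V3 = 9.47·(cos(-42.7°) + j·sin(-42.7°)) = 6.96 - j6.422 V
  V4 = 10.1·(cos(90.0°) + j·sin(90.0°)) = 0 + j10.1 V
Step 2 — Sum components: V_total = -127.9 - j104.3 V.
Step 3 — Convert to polar: |V_total| = 165 V, ∠V_total = -140.8°.

V_total = 165∠-140.8° V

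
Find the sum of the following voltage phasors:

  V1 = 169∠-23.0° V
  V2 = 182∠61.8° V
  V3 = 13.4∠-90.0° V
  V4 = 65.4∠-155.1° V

Step 1 — Convert each phasor to rectangular form:
  V1 = 169·(cos(-23.0°) + j·sin(-23.0°)) = 155.6 - j66.03 V
  V2 = 182·(cos(61.8°) + j·sin(61.8°)) = 86 + j160.4 V
  V3 = 13.4·(cos(-90.0°) + j·sin(-90.0°)) = 0 - j13.4 V
  V4 = 65.4·(cos(-155.1°) + j·sin(-155.1°)) = -59.32 - j27.54 V
Step 2 — Sum components: V_total = 182.2 + j53.43 V.
Step 3 — Convert to polar: |V_total| = 189.9 V, ∠V_total = 16.3°.

V_total = 189.9∠16.3° V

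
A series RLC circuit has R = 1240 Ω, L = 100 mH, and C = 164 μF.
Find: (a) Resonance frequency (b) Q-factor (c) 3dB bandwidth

Step 1 — Resonance condition Im(Z)=0 gives ω₀ = 1/√(LC).
Step 2 — ω₀ = 1/√(0.1·0.000164) = 246.9 rad/s.
Step 3 — f₀ = ω₀/(2π) = 39.3 Hz.
Step 4 — Series Q: Q = ω₀L/R = 246.9·0.1/1240 = 0.01991.
Step 5 — 3dB bandwidth: Δω = ω₀/Q = 1.24e+04 rad/s; BW = Δω/(2π) = 1974 Hz.

(a) f₀ = 39.3 Hz  (b) Q = 0.01991  (c) BW = 1974 Hz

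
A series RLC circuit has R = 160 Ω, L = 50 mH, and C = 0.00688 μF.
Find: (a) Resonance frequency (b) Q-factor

Step 1 — Resonance condition Im(Z)=0 gives ω₀ = 1/√(LC).
Step 2 — ω₀ = 1/√(0.05·6.88e-09) = 5.392e+04 rad/s.
Step 3 — f₀ = ω₀/(2π) = 8581 Hz.
Step 4 — Series Q: Q = ω₀L/R = 5.392e+04·0.05/160 = 16.85.

(a) f₀ = 8581 Hz  (b) Q = 16.85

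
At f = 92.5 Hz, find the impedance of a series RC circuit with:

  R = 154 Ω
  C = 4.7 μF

Step 1 — Angular frequency: ω = 2π·f = 2π·92.5 = 581.2 rad/s.
Step 2 — Component impedances:
  R: Z = R = 154 Ω
  C: Z = 1/(jωC) = -j/(ω·C) = 0 - j366.1 Ω
Step 3 — Series combination: Z_total = R + C = 154 - j366.1 Ω = 397.2∠-67.2° Ω.

Z = 154 - j366.1 Ω = 397.2∠-67.2° Ω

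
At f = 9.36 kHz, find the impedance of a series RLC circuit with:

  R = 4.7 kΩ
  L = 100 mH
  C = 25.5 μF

Step 1 — Angular frequency: ω = 2π·f = 2π·9360 = 5.881e+04 rad/s.
Step 2 — Component impedances:
  R: Z = R = 4700 Ω
  L: Z = jωL = j·5.881e+04·0.1 = 0 + j5881 Ω
  C: Z = 1/(jωC) = -j/(ω·C) = 0 - j0.6668 Ω
Step 3 — Series combination: Z_total = R + L + C = 4700 + j5880 Ω = 7528∠51.4° Ω.

Z = 4700 + j5880 Ω = 7528∠51.4° Ω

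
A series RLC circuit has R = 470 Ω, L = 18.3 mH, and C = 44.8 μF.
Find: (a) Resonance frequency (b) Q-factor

Step 1 — Resonance condition Im(Z)=0 gives ω₀ = 1/√(LC).
Step 2 — ω₀ = 1/√(0.0183·4.48e-05) = 1104 rad/s.
Step 3 — f₀ = ω₀/(2π) = 175.8 Hz.
Step 4 — Series Q: Q = ω₀L/R = 1104·0.0183/470 = 0.043.

(a) f₀ = 175.8 Hz  (b) Q = 0.043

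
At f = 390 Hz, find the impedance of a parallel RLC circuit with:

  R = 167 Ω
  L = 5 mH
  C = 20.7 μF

Step 1 — Angular frequency: ω = 2π·f = 2π·390 = 2450 rad/s.
Step 2 — Component impedances:
  R: Z = R = 167 Ω
  L: Z = jωL = j·2450·0.005 = 0 + j12.25 Ω
  C: Z = 1/(jωC) = -j/(ω·C) = 0 - j19.71 Ω
Step 3 — Parallel combination: 1/Z_total = 1/R + 1/L + 1/C; Z_total = 6.047 + j31.2 Ω = 31.78∠79.0° Ω.

Z = 6.047 + j31.2 Ω = 31.78∠79.0° Ω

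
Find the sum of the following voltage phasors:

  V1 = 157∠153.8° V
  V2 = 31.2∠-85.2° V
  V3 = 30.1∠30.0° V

Step 1 — Convert each phasor to rectangular form:
  V1 = 157·(cos(153.8°) + j·sin(153.8°)) = -140.9 + j69.32 V
  V2 = 31.2·(cos(-85.2°) + j·sin(-85.2°)) = 2.611 - j31.09 V
  V3 = 30.1·(cos(30.0°) + j·sin(30.0°)) = 26.07 + j15.05 V
Step 2 — Sum components: V_total = -112.2 + j53.28 V.
Step 3 — Convert to polar: |V_total| = 124.2 V, ∠V_total = 154.6°.

V_total = 124.2∠154.6° V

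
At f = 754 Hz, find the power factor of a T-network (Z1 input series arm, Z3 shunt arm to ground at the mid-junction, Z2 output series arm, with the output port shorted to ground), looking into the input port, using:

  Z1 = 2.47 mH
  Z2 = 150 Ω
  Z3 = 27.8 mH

Step 1 — Angular frequency: ω = 2π·f = 2π·754 = 4738 rad/s.
Step 2 — Component impedances:
  Z1: Z = jωL = j·4738·0.00247 = 0 + j11.7 Ω
  Z2: Z = R = 150 Ω
  Z3: Z = jωL = j·4738·0.0278 = 0 + j131.7 Ω
Step 3 — With the output port shorted to ground, the output series arm Z2 runs from the junction to ground; the shunt arm Z3 also runs from the junction to ground. They appear in parallel: Z3 || Z2 = 65.3 + j74.37 Ω.
Step 4 — Series with input arm Z1: Z_in = Z1 + (Z3 || Z2) = 65.3 + j86.07 Ω = 108∠52.8° Ω.
Step 5 — Power factor: PF = cos(φ) = Re(Z)/|Z| = 65.298/108.04 = 0.6044.
Step 6 — Type: Im(Z) = 86.07 ⇒ lagging (phase φ = 52.8°).

PF = 0.6044 (lagging, φ = 52.8°)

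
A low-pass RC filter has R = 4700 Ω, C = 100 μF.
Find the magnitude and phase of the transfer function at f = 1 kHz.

Step 1 — Angular frequency: ω = 2π·1000 = 6283 rad/s.
Step 2 — Transfer function: H(jω) = 1/(1 + jωRC).
Step 3 — Denominator: 1 + jωRC = 1 + j·6283·4700·0.0001 = 1 + j2953.
Step 4 — H = 1.147e-07 - j0.0003386.
Step 5 — Magnitude: |H| = 0.0003386 (-69.4 dB); phase: φ = -90.0°.

|H| = 0.0003386 (-69.4 dB), φ = -90.0°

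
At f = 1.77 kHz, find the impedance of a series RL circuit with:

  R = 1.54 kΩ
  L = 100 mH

Step 1 — Angular frequency: ω = 2π·f = 2π·1770 = 1.112e+04 rad/s.
Step 2 — Component impedances:
  R: Z = R = 1540 Ω
  L: Z = jωL = j·1.112e+04·0.1 = 0 + j1112 Ω
Step 3 — Series combination: Z_total = R + L = 1540 + j1112 Ω = 1900∠35.8° Ω.

Z = 1540 + j1112 Ω = 1900∠35.8° Ω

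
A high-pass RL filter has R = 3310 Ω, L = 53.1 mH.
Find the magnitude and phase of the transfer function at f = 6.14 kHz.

Step 1 — Angular frequency: ω = 2π·6140 = 3.858e+04 rad/s.
Step 2 — Transfer function: H(jω) = jωL/(R + jωL).
Step 3 — Numerator jωL = j·2049; denominator R + jωL = 3310 + j2049.
Step 4 — H = 0.2769 + j0.4475.
Step 5 — Magnitude: |H| = 0.5263 (-5.6 dB); phase: φ = 58.2°.

|H| = 0.5263 (-5.6 dB), φ = 58.2°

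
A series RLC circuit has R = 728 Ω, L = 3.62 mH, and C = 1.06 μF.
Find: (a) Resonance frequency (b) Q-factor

Step 1 — Resonance condition Im(Z)=0 gives ω₀ = 1/√(LC).
Step 2 — ω₀ = 1/√(0.00362·1.06e-06) = 1.614e+04 rad/s.
Step 3 — f₀ = ω₀/(2π) = 2569 Hz.
Step 4 — Series Q: Q = ω₀L/R = 1.614e+04·0.00362/728 = 0.08027.

(a) f₀ = 2569 Hz  (b) Q = 0.08027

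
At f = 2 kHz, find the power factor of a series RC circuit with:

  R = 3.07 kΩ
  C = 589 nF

Step 1 — Angular frequency: ω = 2π·f = 2π·2000 = 1.257e+04 rad/s.
Step 2 — Component impedances:
  R: Z = R = 3070 Ω
  C: Z = 1/(jωC) = -j/(ω·C) = 0 - j135.1 Ω
Step 3 — Series combination: Z_total = R + C = 3070 - j135.1 Ω = 3073∠-2.5° Ω.
Step 4 — Power factor: PF = cos(φ) = Re(Z)/|Z| = 3070/3073 = 0.999.
Step 5 — Type: Im(Z) = -135.1 ⇒ leading (phase φ = -2.5°).

PF = 0.999 (leading, φ = -2.5°)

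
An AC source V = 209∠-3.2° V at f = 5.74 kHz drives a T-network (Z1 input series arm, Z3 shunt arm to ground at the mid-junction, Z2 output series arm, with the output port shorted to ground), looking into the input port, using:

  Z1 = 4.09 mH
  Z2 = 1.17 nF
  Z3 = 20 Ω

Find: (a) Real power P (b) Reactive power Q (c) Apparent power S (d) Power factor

Step 1 — Angular frequency: ω = 2π·f = 2π·5740 = 3.607e+04 rad/s.
Step 2 — Component impedances:
  Z1: Z = jωL = j·3.607e+04·0.00409 = 0 + j147.5 Ω
  Z2: Z = 1/(jωC) = -j/(ω·C) = 0 - j2.37e+04 Ω
  Z3: Z = R = 20 Ω
Step 3 — With the output port shorted to ground, the output series arm Z2 runs from the junction to ground; the shunt arm Z3 also runs from the junction to ground. They appear in parallel: Z3 || Z2 = 20 - j0.01688 Ω.
Step 4 — Series with input arm Z1: Z_in = Z1 + (Z3 || Z2) = 20 + j147.5 Ω = 148.8∠82.3° Ω.
Step 5 — Source phasor: V = 209∠-3.2° V = 208.7 - j11.67 V.
Step 6 — Current: I = V / Z = 0.1107 - j1.4 A = 1.404∠-85.5° A.
Step 7 — Complex power: S = V·I* = 39.43 + j290.8 VA.
Step 8 — Real power: P = Re(S) = 39.43 W.
Step 9 — Reactive power: Q = Im(S) = 290.8 VAR.
Step 10 — Apparent power: |S| = 293.5 VA.
Step 11 — Power factor: PF = P/|S| = 0.1344 (lagging).

(a) P = 39.43 W  (b) Q = 290.8 VAR  (c) S = 293.5 VA  (d) PF = 0.1344 (lagging)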